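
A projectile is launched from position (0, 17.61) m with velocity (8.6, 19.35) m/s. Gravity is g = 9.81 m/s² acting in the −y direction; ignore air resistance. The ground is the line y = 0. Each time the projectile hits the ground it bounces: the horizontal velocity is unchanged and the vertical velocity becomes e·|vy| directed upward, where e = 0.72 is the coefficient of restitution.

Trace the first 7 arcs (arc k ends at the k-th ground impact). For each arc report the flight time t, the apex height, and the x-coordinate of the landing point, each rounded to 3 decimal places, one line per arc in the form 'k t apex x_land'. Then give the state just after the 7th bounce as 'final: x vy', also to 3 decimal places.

1 4.708 36.694 40.485
2 3.939 19.022 74.357
3 2.836 9.861 98.745
4 2.042 5.112 116.304
5 1.470 2.650 128.946
6 1.058 1.374 138.049
7 0.762 0.712 144.603
final: 144.603 2.691

Arc 1: start y=17.610, vy=19.350 → t=4.708, apex=36.694, x_land=40.485, impact vy=-26.832
  bounce: vy ← 0.72·26.832 = 19.319
Arc 2: start y=0.000, vy=19.319 → t=3.939, apex=19.022, x_land=74.357, impact vy=-19.319
  bounce: vy ← 0.72·19.319 = 13.909
Arc 3: start y=0.000, vy=13.909 → t=2.836, apex=9.861, x_land=98.745, impact vy=-13.909
  bounce: vy ← 0.72·13.909 = 10.015
Arc 4: start y=0.000, vy=10.015 → t=2.042, apex=5.112, x_land=116.304, impact vy=-10.015
  bounce: vy ← 0.72·10.015 = 7.211
Arc 5: start y=0.000, vy=7.211 → t=1.470, apex=2.650, x_land=128.946, impact vy=-7.211
  bounce: vy ← 0.72·7.211 = 5.192
Arc 6: start y=0.000, vy=5.192 → t=1.058, apex=1.374, x_land=138.049, impact vy=-5.192
  bounce: vy ← 0.72·5.192 = 3.738
Arc 7: start y=0.000, vy=3.738 → t=0.762, apex=0.712, x_land=144.603, impact vy=-3.738
  bounce: vy ← 0.72·3.738 = 2.691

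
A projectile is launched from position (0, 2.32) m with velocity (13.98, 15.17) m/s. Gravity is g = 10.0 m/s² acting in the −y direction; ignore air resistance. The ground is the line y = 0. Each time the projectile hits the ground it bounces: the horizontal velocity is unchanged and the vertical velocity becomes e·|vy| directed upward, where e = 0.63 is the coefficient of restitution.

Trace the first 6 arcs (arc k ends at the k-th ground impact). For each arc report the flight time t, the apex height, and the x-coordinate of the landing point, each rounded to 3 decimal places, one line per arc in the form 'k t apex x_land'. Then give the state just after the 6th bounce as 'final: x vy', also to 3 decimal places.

1 3.180 13.826 44.455
2 2.095 5.488 73.747
3 1.320 2.178 92.201
4 0.832 0.864 103.827
5 0.524 0.343 111.151
6 0.330 0.136 115.766
final: 115.766 1.040

Arc 1: start y=2.320, vy=15.170 → t=3.180, apex=13.826, x_land=44.455, impact vy=-16.629
  bounce: vy ← 0.63·16.629 = 10.476
Arc 2: start y=0.000, vy=10.476 → t=2.095, apex=5.488, x_land=73.747, impact vy=-10.476
  bounce: vy ← 0.63·10.476 = 6.600
Arc 3: start y=0.000, vy=6.600 → t=1.320, apex=2.178, x_land=92.201, impact vy=-6.600
  bounce: vy ← 0.63·6.600 = 4.158
Arc 4: start y=0.000, vy=4.158 → t=0.832, apex=0.864, x_land=103.827, impact vy=-4.158
  bounce: vy ← 0.63·4.158 = 2.620
Arc 5: start y=0.000, vy=2.620 → t=0.524, apex=0.343, x_land=111.151, impact vy=-2.620
  bounce: vy ← 0.63·2.620 = 1.650
Arc 6: start y=0.000, vy=1.650 → t=0.330, apex=0.136, x_land=115.766, impact vy=-1.650
  bounce: vy ← 0.63·1.650 = 1.040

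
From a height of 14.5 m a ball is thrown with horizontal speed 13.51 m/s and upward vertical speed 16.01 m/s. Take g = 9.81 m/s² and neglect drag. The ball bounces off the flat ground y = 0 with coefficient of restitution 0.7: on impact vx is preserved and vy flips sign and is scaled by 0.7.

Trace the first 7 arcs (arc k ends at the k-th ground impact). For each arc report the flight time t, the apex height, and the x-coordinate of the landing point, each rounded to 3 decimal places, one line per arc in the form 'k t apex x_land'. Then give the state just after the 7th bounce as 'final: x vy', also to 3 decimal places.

Arc 1: start y=14.500, vy=16.010 → t=4.003, apex=27.564, x_land=54.075, impact vy=-23.255
  bounce: vy ← 0.7·23.255 = 16.279
Arc 2: start y=0.000, vy=16.279 → t=3.319, apex=13.506, x_land=98.912, impact vy=-16.279
  bounce: vy ← 0.7·16.279 = 11.395
Arc 3: start y=0.000, vy=11.395 → t=2.323, apex=6.618, x_land=130.298, impact vy=-11.395
  bounce: vy ← 0.7·11.395 = 7.977
Arc 4: start y=0.000, vy=7.977 → t=1.626, apex=3.243, x_land=152.268, impact vy=-7.977
  bounce: vy ← 0.7·7.977 = 5.584
Arc 5: start y=0.000, vy=5.584 → t=1.138, apex=1.589, x_land=167.647, impact vy=-5.584
  bounce: vy ← 0.7·5.584 = 3.909
Arc 6: start y=0.000, vy=3.909 → t=0.797, apex=0.779, x_land=178.412, impact vy=-3.909
  bounce: vy ← 0.7·3.909 = 2.736
Arc 7: start y=0.000, vy=2.736 → t=0.558, apex=0.382, x_land=185.948, impact vy=-2.736
  bounce: vy ← 0.7·2.736 = 1.915

1 4.003 27.564 54.075
2 3.319 13.506 98.912
3 2.323 6.618 130.298
4 1.626 3.243 152.268
5 1.138 1.589 167.647
6 0.797 0.779 178.412
7 0.558 0.382 185.948
final: 185.948 1.915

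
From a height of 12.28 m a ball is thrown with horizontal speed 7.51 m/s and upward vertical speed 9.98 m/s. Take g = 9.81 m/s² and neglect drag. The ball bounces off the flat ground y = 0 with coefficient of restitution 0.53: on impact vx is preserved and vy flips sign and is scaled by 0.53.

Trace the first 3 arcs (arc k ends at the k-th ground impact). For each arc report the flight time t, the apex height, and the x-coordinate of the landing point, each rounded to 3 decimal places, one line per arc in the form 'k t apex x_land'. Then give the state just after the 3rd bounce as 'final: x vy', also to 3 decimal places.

Arc 1: start y=12.280, vy=9.980 → t=2.898, apex=17.356, x_land=21.767, impact vy=-18.454
  bounce: vy ← 0.53·18.454 = 9.780
Arc 2: start y=0.000, vy=9.780 → t=1.994, apex=4.875, x_land=36.742, impact vy=-9.780
  bounce: vy ← 0.53·9.780 = 5.184
Arc 3: start y=0.000, vy=5.184 → t=1.057, apex=1.370, x_land=44.678, impact vy=-5.184
  bounce: vy ← 0.53·5.184 = 2.747

1 2.898 17.356 21.767
2 1.994 4.875 36.742
3 1.057 1.370 44.678
final: 44.678 2.747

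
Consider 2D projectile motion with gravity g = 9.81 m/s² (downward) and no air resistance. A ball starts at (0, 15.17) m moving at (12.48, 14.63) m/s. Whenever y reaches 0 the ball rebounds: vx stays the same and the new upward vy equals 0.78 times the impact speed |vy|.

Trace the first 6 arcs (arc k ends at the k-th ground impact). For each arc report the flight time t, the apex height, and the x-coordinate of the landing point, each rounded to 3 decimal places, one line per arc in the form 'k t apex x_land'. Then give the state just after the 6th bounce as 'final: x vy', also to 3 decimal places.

Arc 1: start y=15.170, vy=14.630 → t=3.797, apex=26.079, x_land=47.389, impact vy=-22.620
  bounce: vy ← 0.78·22.620 = 17.644
Arc 2: start y=0.000, vy=17.644 → t=3.597, apex=15.867, x_land=92.280, impact vy=-17.644
  bounce: vy ← 0.78·17.644 = 13.762
Arc 3: start y=0.000, vy=13.762 → t=2.806, apex=9.653, x_land=127.296, impact vy=-13.762
  bounce: vy ← 0.78·13.762 = 10.734
Arc 4: start y=0.000, vy=10.734 → t=2.188, apex=5.873, x_land=154.608, impact vy=-10.734
  bounce: vy ← 0.78·10.734 = 8.373
Arc 5: start y=0.000, vy=8.373 → t=1.707, apex=3.573, x_land=175.911, impact vy=-8.373
  bounce: vy ← 0.78·8.373 = 6.531
Arc 6: start y=0.000, vy=6.531 → t=1.331, apex=2.174, x_land=192.528, impact vy=-6.531
  bounce: vy ← 0.78·6.531 = 5.094

1 3.797 26.079 47.389
2 3.597 15.867 92.280
3 2.806 9.653 127.296
4 2.188 5.873 154.608
5 1.707 3.573 175.911
6 1.331 2.174 192.528
final: 192.528 5.094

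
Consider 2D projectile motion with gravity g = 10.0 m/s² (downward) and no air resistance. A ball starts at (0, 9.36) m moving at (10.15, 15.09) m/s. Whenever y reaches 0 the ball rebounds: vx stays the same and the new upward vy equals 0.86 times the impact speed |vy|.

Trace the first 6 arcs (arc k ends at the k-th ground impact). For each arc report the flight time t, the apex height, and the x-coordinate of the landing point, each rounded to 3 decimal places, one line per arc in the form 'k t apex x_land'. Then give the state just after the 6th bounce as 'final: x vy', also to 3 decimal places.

Arc 1: start y=9.360, vy=15.090 → t=3.546, apex=20.745, x_land=35.991, impact vy=-20.369
  bounce: vy ← 0.86·20.369 = 17.518
Arc 2: start y=0.000, vy=17.518 → t=3.504, apex=15.343, x_land=71.552, impact vy=-17.518
  bounce: vy ← 0.86·17.518 = 15.065
Arc 3: start y=0.000, vy=15.065 → t=3.013, apex=11.348, x_land=102.134, impact vy=-15.065
  bounce: vy ← 0.86·15.065 = 12.956
Arc 4: start y=0.000, vy=12.956 → t=2.591, apex=8.393, x_land=128.435, impact vy=-12.956
  bounce: vy ← 0.86·12.956 = 11.142
Arc 5: start y=0.000, vy=11.142 → t=2.228, apex=6.207, x_land=151.053, impact vy=-11.142
  bounce: vy ← 0.86·11.142 = 9.582
Arc 6: start y=0.000, vy=9.582 → t=1.916, apex=4.591, x_land=170.505, impact vy=-9.582
  bounce: vy ← 0.86·9.582 = 8.241

1 3.546 20.745 35.991
2 3.504 15.343 71.552
3 3.013 11.348 102.134
4 2.591 8.393 128.435
5 2.228 6.207 151.053
6 1.916 4.591 170.505
final: 170.505 8.241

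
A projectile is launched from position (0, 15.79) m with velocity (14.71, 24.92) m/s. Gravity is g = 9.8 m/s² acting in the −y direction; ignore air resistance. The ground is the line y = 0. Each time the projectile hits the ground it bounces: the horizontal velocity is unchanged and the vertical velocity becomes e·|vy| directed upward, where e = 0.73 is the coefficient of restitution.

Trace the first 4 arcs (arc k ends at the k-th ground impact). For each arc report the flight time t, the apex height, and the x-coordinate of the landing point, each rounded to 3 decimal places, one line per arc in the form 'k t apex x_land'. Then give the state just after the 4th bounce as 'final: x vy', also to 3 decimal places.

Arc 1: start y=15.790, vy=24.920 → t=5.656, apex=47.474, x_land=83.192, impact vy=-30.504
  bounce: vy ← 0.73·30.504 = 22.268
Arc 2: start y=0.000, vy=22.268 → t=4.544, apex=25.299, x_land=150.042, impact vy=-22.268
  bounce: vy ← 0.73·22.268 = 16.256
Arc 3: start y=0.000, vy=16.256 → t=3.317, apex=13.482, x_land=198.841, impact vy=-16.256
  bounce: vy ← 0.73·16.256 = 11.867
Arc 4: start y=0.000, vy=11.867 → t=2.422, apex=7.184, x_land=234.465, impact vy=-11.867
  bounce: vy ← 0.73·11.867 = 8.663

1 5.656 47.474 83.192
2 4.544 25.299 150.042
3 3.317 13.482 198.841
4 2.422 7.184 234.465
final: 234.465 8.663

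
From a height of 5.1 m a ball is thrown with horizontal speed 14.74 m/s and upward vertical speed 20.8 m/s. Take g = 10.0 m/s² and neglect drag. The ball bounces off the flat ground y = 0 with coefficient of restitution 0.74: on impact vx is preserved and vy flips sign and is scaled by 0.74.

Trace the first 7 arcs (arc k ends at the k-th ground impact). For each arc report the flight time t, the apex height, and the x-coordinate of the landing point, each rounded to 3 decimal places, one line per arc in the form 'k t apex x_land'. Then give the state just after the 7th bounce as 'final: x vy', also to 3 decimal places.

Arc 1: start y=5.100, vy=20.800 → t=4.392, apex=26.732, x_land=64.741, impact vy=-23.122
  bounce: vy ← 0.74·23.122 = 17.110
Arc 2: start y=0.000, vy=17.110 → t=3.422, apex=14.638, x_land=115.183, impact vy=-17.110
  bounce: vy ← 0.74·17.110 = 12.662
Arc 3: start y=0.000, vy=12.662 → t=2.532, apex=8.016, x_land=152.510, impact vy=-12.662
  bounce: vy ← 0.74·12.662 = 9.370
Arc 4: start y=0.000, vy=9.370 → t=1.874, apex=4.390, x_land=180.132, impact vy=-9.370
  bounce: vy ← 0.74·9.370 = 6.934
Arc 5: start y=0.000, vy=6.934 → t=1.387, apex=2.404, x_land=200.572, impact vy=-6.934
  bounce: vy ← 0.74·6.934 = 5.131
Arc 6: start y=0.000, vy=5.131 → t=1.026, apex=1.316, x_land=215.698, impact vy=-5.131
  bounce: vy ← 0.74·5.131 = 3.797
Arc 7: start y=0.000, vy=3.797 → t=0.759, apex=0.721, x_land=226.891, impact vy=-3.797
  bounce: vy ← 0.74·3.797 = 2.810

1 4.392 26.732 64.741
2 3.422 14.638 115.183
3 2.532 8.016 152.510
4 1.874 4.390 180.132
5 1.387 2.404 200.572
6 1.026 1.316 215.698
7 0.759 0.721 226.891
final: 226.891 2.810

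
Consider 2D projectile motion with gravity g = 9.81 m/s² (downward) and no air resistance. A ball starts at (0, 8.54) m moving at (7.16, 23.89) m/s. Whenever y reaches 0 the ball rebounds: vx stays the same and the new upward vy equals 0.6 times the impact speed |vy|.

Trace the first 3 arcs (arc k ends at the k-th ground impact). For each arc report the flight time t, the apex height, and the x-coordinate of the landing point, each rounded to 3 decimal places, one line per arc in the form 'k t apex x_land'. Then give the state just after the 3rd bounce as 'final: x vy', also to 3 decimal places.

1 5.205 37.629 37.268
2 3.324 13.547 61.066
3 1.994 4.877 75.345
final: 75.345 5.869

Arc 1: start y=8.540, vy=23.890 → t=5.205, apex=37.629, x_land=37.268, impact vy=-27.171
  bounce: vy ← 0.6·27.171 = 16.303
Arc 2: start y=0.000, vy=16.303 → t=3.324, apex=13.547, x_land=61.066, impact vy=-16.303
  bounce: vy ← 0.6·16.303 = 9.782
Arc 3: start y=0.000, vy=9.782 → t=1.994, apex=4.877, x_land=75.345, impact vy=-9.782
  bounce: vy ← 0.6·9.782 = 5.869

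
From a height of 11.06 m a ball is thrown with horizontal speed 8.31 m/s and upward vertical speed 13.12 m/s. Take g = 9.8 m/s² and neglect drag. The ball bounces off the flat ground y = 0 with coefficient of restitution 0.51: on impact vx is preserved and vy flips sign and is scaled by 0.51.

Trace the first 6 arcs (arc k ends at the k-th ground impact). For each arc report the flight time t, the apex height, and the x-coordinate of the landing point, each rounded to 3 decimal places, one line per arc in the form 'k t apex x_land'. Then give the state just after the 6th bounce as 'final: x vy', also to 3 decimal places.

Arc 1: start y=11.060, vy=13.120 → t=3.351, apex=19.842, x_land=27.848, impact vy=-19.721
  bounce: vy ← 0.51·19.721 = 10.058
Arc 2: start y=0.000, vy=10.058 → t=2.053, apex=5.161, x_land=44.905, impact vy=-10.058
  bounce: vy ← 0.51·10.058 = 5.129
Arc 3: start y=0.000, vy=5.129 → t=1.047, apex=1.342, x_land=53.604, impact vy=-5.129
  bounce: vy ← 0.51·5.129 = 2.616
Arc 4: start y=0.000, vy=2.616 → t=0.534, apex=0.349, x_land=58.040, impact vy=-2.616
  bounce: vy ← 0.51·2.616 = 1.334
Arc 5: start y=0.000, vy=1.334 → t=0.272, apex=0.091, x_land=60.303, impact vy=-1.334
  bounce: vy ← 0.51·1.334 = 0.680
Arc 6: start y=0.000, vy=0.680 → t=0.139, apex=0.024, x_land=61.457, impact vy=-0.680
  bounce: vy ← 0.51·0.680 = 0.347

1 3.351 19.842 27.848
2 2.053 5.161 44.905
3 1.047 1.342 53.604
4 0.534 0.349 58.040
5 0.272 0.091 60.303
6 0.139 0.024 61.457
final: 61.457 0.347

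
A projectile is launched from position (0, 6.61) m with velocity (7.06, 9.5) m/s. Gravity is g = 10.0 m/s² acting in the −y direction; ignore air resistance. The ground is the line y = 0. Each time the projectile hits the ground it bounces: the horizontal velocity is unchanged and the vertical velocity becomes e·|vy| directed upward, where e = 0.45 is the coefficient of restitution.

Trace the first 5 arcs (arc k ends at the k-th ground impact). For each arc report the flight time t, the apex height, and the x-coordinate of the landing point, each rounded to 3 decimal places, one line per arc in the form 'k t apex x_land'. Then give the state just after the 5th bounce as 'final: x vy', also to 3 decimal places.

Arc 1: start y=6.610, vy=9.500 → t=2.441, apex=11.123, x_land=17.237, impact vy=-14.915
  bounce: vy ← 0.45·14.915 = 6.712
Arc 2: start y=0.000, vy=6.712 → t=1.342, apex=2.252, x_land=26.714, impact vy=-6.712
  bounce: vy ← 0.45·6.712 = 3.020
Arc 3: start y=0.000, vy=3.020 → t=0.604, apex=0.456, x_land=30.978, impact vy=-3.020
  bounce: vy ← 0.45·3.020 = 1.359
Arc 4: start y=0.000, vy=1.359 → t=0.272, apex=0.092, x_land=32.897, impact vy=-1.359
  bounce: vy ← 0.45·1.359 = 0.612
Arc 5: start y=0.000, vy=0.612 → t=0.122, apex=0.019, x_land=33.761, impact vy=-0.612
  bounce: vy ← 0.45·0.612 = 0.275

1 2.441 11.123 17.237
2 1.342 2.252 26.714
3 0.604 0.456 30.978
4 0.272 0.092 32.897
5 0.122 0.019 33.761
final: 33.761 0.275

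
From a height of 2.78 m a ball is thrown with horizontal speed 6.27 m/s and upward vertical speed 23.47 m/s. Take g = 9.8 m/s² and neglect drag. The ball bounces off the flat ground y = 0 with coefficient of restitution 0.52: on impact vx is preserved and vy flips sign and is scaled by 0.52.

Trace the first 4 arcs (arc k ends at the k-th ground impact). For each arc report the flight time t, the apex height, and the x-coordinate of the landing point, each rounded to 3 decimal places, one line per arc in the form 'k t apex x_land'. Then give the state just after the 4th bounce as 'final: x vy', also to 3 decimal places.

Arc 1: start y=2.780, vy=23.470 → t=4.905, apex=30.884, x_land=30.757, impact vy=-24.603
  bounce: vy ← 0.52·24.603 = 12.794
Arc 2: start y=0.000, vy=12.794 → t=2.611, apex=8.351, x_land=47.128, impact vy=-12.794
  bounce: vy ← 0.52·12.794 = 6.653
Arc 3: start y=0.000, vy=6.653 → t=1.358, apex=2.258, x_land=55.641, impact vy=-6.653
  bounce: vy ← 0.52·6.653 = 3.459
Arc 4: start y=0.000, vy=3.459 → t=0.706, apex=0.611, x_land=60.068, impact vy=-3.459
  bounce: vy ← 0.52·3.459 = 1.799

1 4.905 30.884 30.757
2 2.611 8.351 47.128
3 1.358 2.258 55.641
4 0.706 0.611 60.068
final: 60.068 1.799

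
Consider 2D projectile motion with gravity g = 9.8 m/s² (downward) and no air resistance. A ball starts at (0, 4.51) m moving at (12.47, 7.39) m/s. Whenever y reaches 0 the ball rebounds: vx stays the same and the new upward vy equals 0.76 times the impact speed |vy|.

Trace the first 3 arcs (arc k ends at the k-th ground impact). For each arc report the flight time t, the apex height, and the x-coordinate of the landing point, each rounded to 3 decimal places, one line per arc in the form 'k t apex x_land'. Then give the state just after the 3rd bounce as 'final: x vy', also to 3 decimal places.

Arc 1: start y=4.510, vy=7.390 → t=1.974, apex=7.296, x_land=24.620, impact vy=-11.959
  bounce: vy ← 0.76·11.959 = 9.089
Arc 2: start y=0.000, vy=9.089 → t=1.855, apex=4.214, x_land=47.750, impact vy=-9.089
  bounce: vy ← 0.76·9.089 = 6.907
Arc 3: start y=0.000, vy=6.907 → t=1.410, apex=2.434, x_land=65.328, impact vy=-6.907
  bounce: vy ← 0.76·6.907 = 5.250

1 1.974 7.296 24.620
2 1.855 4.214 47.750
3 1.410 2.434 65.328
final: 65.328 5.250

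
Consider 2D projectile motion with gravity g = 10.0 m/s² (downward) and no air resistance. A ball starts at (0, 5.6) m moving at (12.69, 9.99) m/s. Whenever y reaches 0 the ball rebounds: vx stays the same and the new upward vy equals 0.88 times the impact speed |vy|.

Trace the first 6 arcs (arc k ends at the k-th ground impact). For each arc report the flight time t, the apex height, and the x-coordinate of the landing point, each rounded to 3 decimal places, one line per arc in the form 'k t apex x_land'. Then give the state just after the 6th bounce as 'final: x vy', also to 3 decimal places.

Arc 1: start y=5.600, vy=9.990 → t=2.454, apex=10.590, x_land=31.146, impact vy=-14.553
  bounce: vy ← 0.88·14.553 = 12.807
Arc 2: start y=0.000, vy=12.807 → t=2.561, apex=8.201, x_land=63.650, impact vy=-12.807
  bounce: vy ← 0.88·12.807 = 11.270
Arc 3: start y=0.000, vy=11.270 → t=2.254, apex=6.351, x_land=92.253, impact vy=-11.270
  bounce: vy ← 0.88·11.270 = 9.918
Arc 4: start y=0.000, vy=9.918 → t=1.984, apex=4.918, x_land=117.424, impact vy=-9.918
  bounce: vy ← 0.88·9.918 = 8.728
Arc 5: start y=0.000, vy=8.728 → t=1.746, apex=3.809, x_land=139.575, impact vy=-8.728
  bounce: vy ← 0.88·8.728 = 7.680
Arc 6: start y=0.000, vy=7.680 → t=1.536, apex=2.949, x_land=159.067, impact vy=-7.680
  bounce: vy ← 0.88·7.680 = 6.759

1 2.454 10.590 31.146
2 2.561 8.201 63.650
3 2.254 6.351 92.253
4 1.984 4.918 117.424
5 1.746 3.809 139.575
6 1.536 2.949 159.067
final: 159.067 6.759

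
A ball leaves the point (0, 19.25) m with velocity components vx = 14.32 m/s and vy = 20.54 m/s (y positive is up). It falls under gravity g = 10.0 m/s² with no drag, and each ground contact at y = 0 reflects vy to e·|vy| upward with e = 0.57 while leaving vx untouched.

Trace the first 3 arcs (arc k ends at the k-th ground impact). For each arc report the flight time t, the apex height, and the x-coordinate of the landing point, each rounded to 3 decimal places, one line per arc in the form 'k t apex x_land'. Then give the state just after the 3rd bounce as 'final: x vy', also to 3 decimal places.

Arc 1: start y=19.250, vy=20.540 → t=4.895, apex=40.345, x_land=70.090, impact vy=-28.406
  bounce: vy ← 0.57·28.406 = 16.191
Arc 2: start y=0.000, vy=16.191 → t=3.238, apex=13.108, x_land=116.462, impact vy=-16.191
  bounce: vy ← 0.57·16.191 = 9.229
Arc 3: start y=0.000, vy=9.229 → t=1.846, apex=4.259, x_land=142.894, impact vy=-9.229
  bounce: vy ← 0.57·9.229 = 5.261

1 4.895 40.345 70.090
2 3.238 13.108 116.462
3 1.846 4.259 142.894
final: 142.894 5.261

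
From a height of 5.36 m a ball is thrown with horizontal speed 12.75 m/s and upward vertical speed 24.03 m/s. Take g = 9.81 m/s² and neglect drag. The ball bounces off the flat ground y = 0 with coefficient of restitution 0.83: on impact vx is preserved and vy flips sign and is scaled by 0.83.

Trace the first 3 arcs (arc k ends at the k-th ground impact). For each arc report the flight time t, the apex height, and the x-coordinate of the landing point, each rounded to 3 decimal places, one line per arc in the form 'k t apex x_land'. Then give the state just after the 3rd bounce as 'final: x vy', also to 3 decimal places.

Arc 1: start y=5.360, vy=24.030 → t=5.113, apex=34.791, x_land=65.188, impact vy=-26.127
  bounce: vy ← 0.83·26.127 = 21.685
Arc 2: start y=0.000, vy=21.685 → t=4.421, apex=23.968, x_land=121.557, impact vy=-21.685
  bounce: vy ← 0.83·21.685 = 17.999
Arc 3: start y=0.000, vy=17.999 → t=3.669, apex=16.511, x_land=168.342, impact vy=-17.999
  bounce: vy ← 0.83·17.999 = 14.939

1 5.113 34.791 65.188
2 4.421 23.968 121.557
3 3.669 16.511 168.342
final: 168.342 14.939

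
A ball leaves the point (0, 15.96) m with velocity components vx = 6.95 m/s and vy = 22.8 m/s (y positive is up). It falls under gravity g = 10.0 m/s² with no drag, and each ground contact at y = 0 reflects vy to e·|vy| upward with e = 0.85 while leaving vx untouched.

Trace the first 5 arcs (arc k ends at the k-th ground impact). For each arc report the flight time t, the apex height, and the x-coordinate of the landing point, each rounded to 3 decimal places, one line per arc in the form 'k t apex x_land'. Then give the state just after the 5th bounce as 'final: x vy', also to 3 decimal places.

1 5.177 41.952 35.978
2 4.924 30.310 70.201
3 4.186 21.899 99.291
4 3.558 15.822 124.018
5 3.024 11.432 145.035
final: 145.035 12.852

Arc 1: start y=15.960, vy=22.800 → t=5.177, apex=41.952, x_land=35.978, impact vy=-28.966
  bounce: vy ← 0.85·28.966 = 24.621
Arc 2: start y=0.000, vy=24.621 → t=4.924, apex=30.310, x_land=70.201, impact vy=-24.621
  bounce: vy ← 0.85·24.621 = 20.928
Arc 3: start y=0.000, vy=20.928 → t=4.186, apex=21.899, x_land=99.291, impact vy=-20.928
  bounce: vy ← 0.85·20.928 = 17.789
Arc 4: start y=0.000, vy=17.789 → t=3.558, apex=15.822, x_land=124.018, impact vy=-17.789
  bounce: vy ← 0.85·17.789 = 15.121
Arc 5: start y=0.000, vy=15.121 → t=3.024, apex=11.432, x_land=145.035, impact vy=-15.121
  bounce: vy ← 0.85·15.121 = 12.852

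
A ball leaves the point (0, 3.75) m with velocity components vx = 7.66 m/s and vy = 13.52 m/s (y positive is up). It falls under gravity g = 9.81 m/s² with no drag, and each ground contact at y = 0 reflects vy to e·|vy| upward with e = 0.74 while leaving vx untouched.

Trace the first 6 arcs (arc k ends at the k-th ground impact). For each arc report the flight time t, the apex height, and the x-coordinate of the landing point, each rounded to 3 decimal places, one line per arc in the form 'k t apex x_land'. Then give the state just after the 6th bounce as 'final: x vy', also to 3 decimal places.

Arc 1: start y=3.750, vy=13.520 → t=3.010, apex=13.067, x_land=23.059, impact vy=-16.011
  bounce: vy ← 0.74·16.011 = 11.848
Arc 2: start y=0.000, vy=11.848 → t=2.416, apex=7.155, x_land=41.563, impact vy=-11.848
  bounce: vy ← 0.74·11.848 = 8.768
Arc 3: start y=0.000, vy=8.768 → t=1.788, apex=3.918, x_land=55.255, impact vy=-8.768
  bounce: vy ← 0.74·8.768 = 6.488
Arc 4: start y=0.000, vy=6.488 → t=1.323, apex=2.146, x_land=65.388, impact vy=-6.488
  bounce: vy ← 0.74·6.488 = 4.801
Arc 5: start y=0.000, vy=4.801 → t=0.979, apex=1.175, x_land=72.886, impact vy=-4.801
  bounce: vy ← 0.74·4.801 = 3.553
Arc 6: start y=0.000, vy=3.553 → t=0.724, apex=0.643, x_land=78.434, impact vy=-3.553
  bounce: vy ← 0.74·3.553 = 2.629

1 3.010 13.067 23.059
2 2.416 7.155 41.563
3 1.788 3.918 55.255
4 1.323 2.146 65.388
5 0.979 1.175 72.886
6 0.724 0.643 78.434
final: 78.434 2.629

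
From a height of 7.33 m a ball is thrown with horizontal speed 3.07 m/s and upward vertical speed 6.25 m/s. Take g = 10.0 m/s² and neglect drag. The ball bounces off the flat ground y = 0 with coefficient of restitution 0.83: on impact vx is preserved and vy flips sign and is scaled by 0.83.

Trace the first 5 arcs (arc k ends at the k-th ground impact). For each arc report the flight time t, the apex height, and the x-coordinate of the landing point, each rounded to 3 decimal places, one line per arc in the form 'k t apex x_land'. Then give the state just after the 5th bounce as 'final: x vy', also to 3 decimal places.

1 1.988 9.283 6.102
2 2.262 6.395 13.046
3 1.877 4.406 18.809
4 1.558 3.035 23.593
5 1.293 2.091 27.564
final: 27.564 5.367

Arc 1: start y=7.330, vy=6.250 → t=1.988, apex=9.283, x_land=6.102, impact vy=-13.626
  bounce: vy ← 0.83·13.626 = 11.309
Arc 2: start y=0.000, vy=11.309 → t=2.262, apex=6.395, x_land=13.046, impact vy=-11.309
  bounce: vy ← 0.83·11.309 = 9.387
Arc 3: start y=0.000, vy=9.387 → t=1.877, apex=4.406, x_land=18.809, impact vy=-9.387
  bounce: vy ← 0.83·9.387 = 7.791
Arc 4: start y=0.000, vy=7.791 → t=1.558, apex=3.035, x_land=23.593, impact vy=-7.791
  bounce: vy ← 0.83·7.791 = 6.467
Arc 5: start y=0.000, vy=6.467 → t=1.293, apex=2.091, x_land=27.564, impact vy=-6.467
  bounce: vy ← 0.83·6.467 = 5.367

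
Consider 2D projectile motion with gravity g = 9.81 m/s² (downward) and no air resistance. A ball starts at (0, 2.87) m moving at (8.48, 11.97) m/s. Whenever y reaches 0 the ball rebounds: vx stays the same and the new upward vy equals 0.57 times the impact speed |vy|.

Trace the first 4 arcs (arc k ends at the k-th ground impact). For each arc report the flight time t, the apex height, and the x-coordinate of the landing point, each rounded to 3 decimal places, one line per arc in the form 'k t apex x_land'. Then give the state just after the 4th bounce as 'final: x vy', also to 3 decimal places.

1 2.660 10.173 22.559
2 1.642 3.305 36.481
3 0.936 1.074 44.417
4 0.533 0.349 48.940
final: 48.940 1.491

Arc 1: start y=2.870, vy=11.970 → t=2.660, apex=10.173, x_land=22.559, impact vy=-14.128
  bounce: vy ← 0.57·14.128 = 8.053
Arc 2: start y=0.000, vy=8.053 → t=1.642, apex=3.305, x_land=36.481, impact vy=-8.053
  bounce: vy ← 0.57·8.053 = 4.590
Arc 3: start y=0.000, vy=4.590 → t=0.936, apex=1.074, x_land=44.417, impact vy=-4.590
  bounce: vy ← 0.57·4.590 = 2.616
Arc 4: start y=0.000, vy=2.616 → t=0.533, apex=0.349, x_land=48.940, impact vy=-2.616
  bounce: vy ← 0.57·2.616 = 1.491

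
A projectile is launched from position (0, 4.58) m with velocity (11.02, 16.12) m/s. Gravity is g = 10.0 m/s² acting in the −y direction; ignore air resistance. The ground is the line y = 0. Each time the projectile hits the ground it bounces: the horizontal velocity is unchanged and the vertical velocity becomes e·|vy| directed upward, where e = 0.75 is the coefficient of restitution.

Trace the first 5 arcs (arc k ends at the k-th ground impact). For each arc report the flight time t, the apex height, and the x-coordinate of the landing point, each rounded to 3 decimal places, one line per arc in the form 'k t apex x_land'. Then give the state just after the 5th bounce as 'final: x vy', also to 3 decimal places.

Arc 1: start y=4.580, vy=16.120 → t=3.487, apex=17.573, x_land=38.424, impact vy=-18.747
  bounce: vy ← 0.75·18.747 = 14.060
Arc 2: start y=0.000, vy=14.060 → t=2.812, apex=9.885, x_land=69.413, impact vy=-14.060
  bounce: vy ← 0.75·14.060 = 10.545
Arc 3: start y=0.000, vy=10.545 → t=2.109, apex=5.560, x_land=92.654, impact vy=-10.545
  bounce: vy ← 0.75·10.545 = 7.909
Arc 4: start y=0.000, vy=7.909 → t=1.582, apex=3.128, x_land=110.086, impact vy=-7.909
  bounce: vy ← 0.75·7.909 = 5.932
Arc 5: start y=0.000, vy=5.932 → t=1.186, apex=1.759, x_land=123.159, impact vy=-5.932
  bounce: vy ← 0.75·5.932 = 4.449

1 3.487 17.573 38.424
2 2.812 9.885 69.413
3 2.109 5.560 92.654
4 1.582 3.128 110.086
5 1.186 1.759 123.159
final: 123.159 4.449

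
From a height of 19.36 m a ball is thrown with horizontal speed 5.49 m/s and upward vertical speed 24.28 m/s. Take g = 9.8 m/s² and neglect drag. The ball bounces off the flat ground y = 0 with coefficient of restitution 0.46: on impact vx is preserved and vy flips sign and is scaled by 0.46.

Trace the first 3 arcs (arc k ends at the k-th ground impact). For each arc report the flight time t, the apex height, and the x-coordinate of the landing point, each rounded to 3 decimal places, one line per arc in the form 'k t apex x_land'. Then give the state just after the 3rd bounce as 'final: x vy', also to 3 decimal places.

1 5.654 49.437 31.040
2 2.922 10.461 47.083
3 1.344 2.214 54.463
final: 54.463 3.030

Arc 1: start y=19.360, vy=24.280 → t=5.654, apex=49.437, x_land=31.040, impact vy=-31.128
  bounce: vy ← 0.46·31.128 = 14.319
Arc 2: start y=0.000, vy=14.319 → t=2.922, apex=10.461, x_land=47.083, impact vy=-14.319
  bounce: vy ← 0.46·14.319 = 6.587
Arc 3: start y=0.000, vy=6.587 → t=1.344, apex=2.214, x_land=54.463, impact vy=-6.587
  bounce: vy ← 0.46·6.587 = 3.030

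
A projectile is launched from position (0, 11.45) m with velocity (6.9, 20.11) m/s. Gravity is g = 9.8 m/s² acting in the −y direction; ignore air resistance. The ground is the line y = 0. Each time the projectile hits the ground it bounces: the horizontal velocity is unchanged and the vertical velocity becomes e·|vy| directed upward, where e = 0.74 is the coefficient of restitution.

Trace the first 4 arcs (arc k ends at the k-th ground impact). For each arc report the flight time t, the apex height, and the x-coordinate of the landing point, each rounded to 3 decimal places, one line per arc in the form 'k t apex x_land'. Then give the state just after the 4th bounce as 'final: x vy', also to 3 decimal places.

Arc 1: start y=11.450, vy=20.110 → t=4.611, apex=32.083, x_land=31.815, impact vy=-25.077
  bounce: vy ← 0.74·25.077 = 18.557
Arc 2: start y=0.000, vy=18.557 → t=3.787, apex=17.569, x_land=57.946, impact vy=-18.557
  bounce: vy ← 0.74·18.557 = 13.732
Arc 3: start y=0.000, vy=13.732 → t=2.802, apex=9.621, x_land=77.283, impact vy=-13.732
  bounce: vy ← 0.74·13.732 = 10.162
Arc 4: start y=0.000, vy=10.162 → t=2.074, apex=5.268, x_land=91.592, impact vy=-10.162
  bounce: vy ← 0.74·10.162 = 7.520

1 4.611 32.083 31.815
2 3.787 17.569 57.946
3 2.802 9.621 77.283
4 2.074 5.268 91.592
final: 91.592 7.520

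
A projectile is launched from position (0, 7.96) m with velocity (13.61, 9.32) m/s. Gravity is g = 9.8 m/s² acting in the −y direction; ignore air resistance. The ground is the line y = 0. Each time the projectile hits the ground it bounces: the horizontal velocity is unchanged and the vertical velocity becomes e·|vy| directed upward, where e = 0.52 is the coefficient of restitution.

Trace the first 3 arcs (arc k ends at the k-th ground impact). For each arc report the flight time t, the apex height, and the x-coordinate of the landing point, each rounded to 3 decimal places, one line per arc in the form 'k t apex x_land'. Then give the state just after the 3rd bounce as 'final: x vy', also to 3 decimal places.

Arc 1: start y=7.960, vy=9.320 → t=2.541, apex=12.392, x_land=34.587, impact vy=-15.585
  bounce: vy ← 0.52·15.585 = 8.104
Arc 2: start y=0.000, vy=8.104 → t=1.654, apex=3.351, x_land=57.096, impact vy=-8.104
  bounce: vy ← 0.52·8.104 = 4.214
Arc 3: start y=0.000, vy=4.214 → t=0.860, apex=0.906, x_land=68.801, impact vy=-4.214
  bounce: vy ← 0.52·4.214 = 2.191

1 2.541 12.392 34.587
2 1.654 3.351 57.096
3 0.860 0.906 68.801
final: 68.801 2.191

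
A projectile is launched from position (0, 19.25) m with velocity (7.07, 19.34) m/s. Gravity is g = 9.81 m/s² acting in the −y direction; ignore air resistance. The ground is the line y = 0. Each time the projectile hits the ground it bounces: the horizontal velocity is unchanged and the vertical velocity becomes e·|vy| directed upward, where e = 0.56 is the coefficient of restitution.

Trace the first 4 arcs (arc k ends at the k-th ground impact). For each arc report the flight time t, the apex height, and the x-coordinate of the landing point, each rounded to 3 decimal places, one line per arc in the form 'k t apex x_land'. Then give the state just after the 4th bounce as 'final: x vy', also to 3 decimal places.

Arc 1: start y=19.250, vy=19.340 → t=4.766, apex=38.314, x_land=33.698, impact vy=-27.418
  bounce: vy ← 0.56·27.418 = 15.354
Arc 2: start y=0.000, vy=15.354 → t=3.130, apex=12.015, x_land=55.829, impact vy=-15.354
  bounce: vy ← 0.56·15.354 = 8.598
Arc 3: start y=0.000, vy=8.598 → t=1.753, apex=3.768, x_land=68.222, impact vy=-8.598
  bounce: vy ← 0.56·8.598 = 4.815
Arc 4: start y=0.000, vy=4.815 → t=0.982, apex=1.182, x_land=75.162, impact vy=-4.815
  bounce: vy ← 0.56·4.815 = 2.696

1 4.766 38.314 33.698
2 3.130 12.015 55.829
3 1.753 3.768 68.222
4 0.982 1.182 75.162
final: 75.162 2.696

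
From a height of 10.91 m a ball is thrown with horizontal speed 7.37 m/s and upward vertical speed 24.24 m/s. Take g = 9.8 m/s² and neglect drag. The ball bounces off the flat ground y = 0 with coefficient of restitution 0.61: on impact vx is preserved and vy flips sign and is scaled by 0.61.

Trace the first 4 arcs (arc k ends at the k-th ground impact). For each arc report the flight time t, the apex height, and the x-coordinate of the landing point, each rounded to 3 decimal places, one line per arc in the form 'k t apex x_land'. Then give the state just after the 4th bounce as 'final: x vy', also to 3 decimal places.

Arc 1: start y=10.910, vy=24.240 → t=5.362, apex=40.888, x_land=39.519, impact vy=-28.309
  bounce: vy ← 0.61·28.309 = 17.269
Arc 2: start y=0.000, vy=17.269 → t=3.524, apex=15.215, x_land=65.493, impact vy=-17.269
  bounce: vy ← 0.61·17.269 = 10.534
Arc 3: start y=0.000, vy=10.534 → t=2.150, apex=5.661, x_land=81.336, impact vy=-10.534
  bounce: vy ← 0.61·10.534 = 6.426
Arc 4: start y=0.000, vy=6.426 → t=1.311, apex=2.107, x_land=91.001, impact vy=-6.426
  bounce: vy ← 0.61·6.426 = 3.920

1 5.362 40.888 39.519
2 3.524 15.215 65.493
3 2.150 5.661 81.336
4 1.311 2.107 91.001
final: 91.001 3.920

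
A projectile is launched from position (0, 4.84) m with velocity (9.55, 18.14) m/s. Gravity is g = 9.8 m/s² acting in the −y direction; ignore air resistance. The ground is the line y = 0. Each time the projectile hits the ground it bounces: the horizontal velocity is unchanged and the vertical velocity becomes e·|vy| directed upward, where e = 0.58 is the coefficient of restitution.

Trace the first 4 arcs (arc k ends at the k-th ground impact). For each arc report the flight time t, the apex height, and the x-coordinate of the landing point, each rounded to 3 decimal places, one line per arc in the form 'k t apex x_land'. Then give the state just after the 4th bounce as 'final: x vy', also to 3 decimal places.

1 3.952 21.629 37.741
2 2.437 7.276 61.016
3 1.414 2.448 74.515
4 0.820 0.823 82.345
final: 82.345 2.330

Arc 1: start y=4.840, vy=18.140 → t=3.952, apex=21.629, x_land=37.741, impact vy=-20.589
  bounce: vy ← 0.58·20.589 = 11.942
Arc 2: start y=0.000, vy=11.942 → t=2.437, apex=7.276, x_land=61.016, impact vy=-11.942
  bounce: vy ← 0.58·11.942 = 6.926
Arc 3: start y=0.000, vy=6.926 → t=1.414, apex=2.448, x_land=74.515, impact vy=-6.926
  bounce: vy ← 0.58·6.926 = 4.017
Arc 4: start y=0.000, vy=4.017 → t=0.820, apex=0.823, x_land=82.345, impact vy=-4.017
  bounce: vy ← 0.58·4.017 = 2.330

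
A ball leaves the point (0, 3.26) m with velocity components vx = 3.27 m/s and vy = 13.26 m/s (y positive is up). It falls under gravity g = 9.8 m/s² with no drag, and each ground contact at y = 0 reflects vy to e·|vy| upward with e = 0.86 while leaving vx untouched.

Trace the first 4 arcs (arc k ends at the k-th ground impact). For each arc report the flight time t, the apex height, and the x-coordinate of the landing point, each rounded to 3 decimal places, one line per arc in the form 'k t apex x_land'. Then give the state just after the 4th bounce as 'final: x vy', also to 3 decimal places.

1 2.933 12.231 9.591
2 2.717 9.046 18.477
3 2.337 6.690 26.119
4 2.010 4.948 32.691
final: 32.691 8.469

Arc 1: start y=3.260, vy=13.260 → t=2.933, apex=12.231, x_land=9.591, impact vy=-15.483
  bounce: vy ← 0.86·15.483 = 13.315
Arc 2: start y=0.000, vy=13.315 → t=2.717, apex=9.046, x_land=18.477, impact vy=-13.315
  bounce: vy ← 0.86·13.315 = 11.451
Arc 3: start y=0.000, vy=11.451 → t=2.337, apex=6.690, x_land=26.119, impact vy=-11.451
  bounce: vy ← 0.86·11.451 = 9.848
Arc 4: start y=0.000, vy=9.848 → t=2.010, apex=4.948, x_land=32.691, impact vy=-9.848
  bounce: vy ← 0.86·9.848 = 8.469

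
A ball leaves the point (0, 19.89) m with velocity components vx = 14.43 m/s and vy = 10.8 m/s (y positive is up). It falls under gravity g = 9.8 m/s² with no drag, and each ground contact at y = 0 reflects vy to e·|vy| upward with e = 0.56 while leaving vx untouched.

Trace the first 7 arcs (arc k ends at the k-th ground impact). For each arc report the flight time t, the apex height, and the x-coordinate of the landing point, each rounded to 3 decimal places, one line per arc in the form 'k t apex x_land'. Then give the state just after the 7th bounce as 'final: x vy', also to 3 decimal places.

Arc 1: start y=19.890, vy=10.800 → t=3.398, apex=25.841, x_land=49.040, impact vy=-22.505
  bounce: vy ← 0.56·22.505 = 12.603
Arc 2: start y=0.000, vy=12.603 → t=2.572, apex=8.104, x_land=86.154, impact vy=-12.603
  bounce: vy ← 0.56·12.603 = 7.058
Arc 3: start y=0.000, vy=7.058 → t=1.440, apex=2.541, x_land=106.938, impact vy=-7.058
  bounce: vy ← 0.56·7.058 = 3.952
Arc 4: start y=0.000, vy=3.952 → t=0.807, apex=0.797, x_land=118.578, impact vy=-3.952
  bounce: vy ← 0.56·3.952 = 2.213
Arc 5: start y=0.000, vy=2.213 → t=0.452, apex=0.250, x_land=125.095, impact vy=-2.213
  bounce: vy ← 0.56·2.213 = 1.239
Arc 6: start y=0.000, vy=1.239 → t=0.253, apex=0.078, x_land=128.745, impact vy=-1.239
  bounce: vy ← 0.56·1.239 = 0.694
Arc 7: start y=0.000, vy=0.694 → t=0.142, apex=0.025, x_land=130.789, impact vy=-0.694
  bounce: vy ← 0.56·0.694 = 0.389

1 3.398 25.841 49.040
2 2.572 8.104 86.154
3 1.440 2.541 106.938
4 0.807 0.797 118.578
5 0.452 0.250 125.095
6 0.253 0.078 128.745
7 0.142 0.025 130.789
final: 130.789 0.389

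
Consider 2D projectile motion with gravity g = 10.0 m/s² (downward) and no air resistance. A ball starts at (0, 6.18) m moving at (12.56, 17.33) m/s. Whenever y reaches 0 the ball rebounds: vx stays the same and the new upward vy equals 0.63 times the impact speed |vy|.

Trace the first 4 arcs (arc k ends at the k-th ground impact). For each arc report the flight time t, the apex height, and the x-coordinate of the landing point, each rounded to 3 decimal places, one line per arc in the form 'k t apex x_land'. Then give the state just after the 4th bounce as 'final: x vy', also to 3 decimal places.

Arc 1: start y=6.180, vy=17.330 → t=3.792, apex=21.196, x_land=47.627, impact vy=-20.590
  bounce: vy ← 0.63·20.590 = 12.971
Arc 2: start y=0.000, vy=12.971 → t=2.594, apex=8.413, x_land=80.211, impact vy=-12.971
  bounce: vy ← 0.63·12.971 = 8.172
Arc 3: start y=0.000, vy=8.172 → t=1.634, apex=3.339, x_land=100.739, impact vy=-8.172
  bounce: vy ← 0.63·8.172 = 5.148
Arc 4: start y=0.000, vy=5.148 → t=1.030, apex=1.325, x_land=113.672, impact vy=-5.148
  bounce: vy ← 0.63·5.148 = 3.243

1 3.792 21.196 47.627
2 2.594 8.413 80.211
3 1.634 3.339 100.739
4 1.030 1.325 113.672
final: 113.672 3.243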